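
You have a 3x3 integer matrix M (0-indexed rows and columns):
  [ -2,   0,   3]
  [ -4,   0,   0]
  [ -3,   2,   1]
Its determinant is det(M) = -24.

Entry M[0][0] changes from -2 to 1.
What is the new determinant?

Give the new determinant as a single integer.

det is linear in row 0: changing M[0][0] by delta changes det by delta * cofactor(0,0).
Cofactor C_00 = (-1)^(0+0) * minor(0,0) = 0
Entry delta = 1 - -2 = 3
Det delta = 3 * 0 = 0
New det = -24 + 0 = -24

Answer: -24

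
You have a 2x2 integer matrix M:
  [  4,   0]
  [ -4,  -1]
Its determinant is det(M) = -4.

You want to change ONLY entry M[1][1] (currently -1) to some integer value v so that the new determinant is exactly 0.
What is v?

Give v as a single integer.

det is linear in entry M[1][1]: det = old_det + (v - -1) * C_11
Cofactor C_11 = 4
Want det = 0: -4 + (v - -1) * 4 = 0
  (v - -1) = 4 / 4 = 1
  v = -1 + (1) = 0

Answer: 0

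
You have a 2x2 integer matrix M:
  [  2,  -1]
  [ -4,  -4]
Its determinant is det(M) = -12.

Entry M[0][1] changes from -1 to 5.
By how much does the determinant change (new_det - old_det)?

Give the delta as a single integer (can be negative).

Answer: 24

Derivation:
Cofactor C_01 = 4
Entry delta = 5 - -1 = 6
Det delta = entry_delta * cofactor = 6 * 4 = 24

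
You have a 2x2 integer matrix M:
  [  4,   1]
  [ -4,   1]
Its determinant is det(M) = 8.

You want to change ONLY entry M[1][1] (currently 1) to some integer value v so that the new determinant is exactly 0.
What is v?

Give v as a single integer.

Answer: -1

Derivation:
det is linear in entry M[1][1]: det = old_det + (v - 1) * C_11
Cofactor C_11 = 4
Want det = 0: 8 + (v - 1) * 4 = 0
  (v - 1) = -8 / 4 = -2
  v = 1 + (-2) = -1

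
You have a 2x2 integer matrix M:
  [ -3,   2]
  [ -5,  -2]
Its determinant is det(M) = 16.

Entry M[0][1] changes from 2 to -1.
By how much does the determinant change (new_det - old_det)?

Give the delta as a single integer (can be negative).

Cofactor C_01 = 5
Entry delta = -1 - 2 = -3
Det delta = entry_delta * cofactor = -3 * 5 = -15

Answer: -15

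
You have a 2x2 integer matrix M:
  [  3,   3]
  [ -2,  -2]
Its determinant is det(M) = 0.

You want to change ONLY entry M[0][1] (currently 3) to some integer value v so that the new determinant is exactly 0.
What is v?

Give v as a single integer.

Answer: 3

Derivation:
det is linear in entry M[0][1]: det = old_det + (v - 3) * C_01
Cofactor C_01 = 2
Want det = 0: 0 + (v - 3) * 2 = 0
  (v - 3) = 0 / 2 = 0
  v = 3 + (0) = 3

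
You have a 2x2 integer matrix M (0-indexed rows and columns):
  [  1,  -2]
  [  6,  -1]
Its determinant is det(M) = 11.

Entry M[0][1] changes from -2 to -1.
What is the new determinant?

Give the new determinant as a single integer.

det is linear in row 0: changing M[0][1] by delta changes det by delta * cofactor(0,1).
Cofactor C_01 = (-1)^(0+1) * minor(0,1) = -6
Entry delta = -1 - -2 = 1
Det delta = 1 * -6 = -6
New det = 11 + -6 = 5

Answer: 5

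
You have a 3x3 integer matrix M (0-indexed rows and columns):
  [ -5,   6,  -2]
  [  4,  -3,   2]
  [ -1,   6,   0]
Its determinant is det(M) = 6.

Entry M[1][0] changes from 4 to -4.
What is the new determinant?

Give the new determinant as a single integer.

det is linear in row 1: changing M[1][0] by delta changes det by delta * cofactor(1,0).
Cofactor C_10 = (-1)^(1+0) * minor(1,0) = -12
Entry delta = -4 - 4 = -8
Det delta = -8 * -12 = 96
New det = 6 + 96 = 102

Answer: 102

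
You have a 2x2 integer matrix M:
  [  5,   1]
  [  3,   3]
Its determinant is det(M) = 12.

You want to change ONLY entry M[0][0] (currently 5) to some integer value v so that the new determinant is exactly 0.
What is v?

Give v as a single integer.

Answer: 1

Derivation:
det is linear in entry M[0][0]: det = old_det + (v - 5) * C_00
Cofactor C_00 = 3
Want det = 0: 12 + (v - 5) * 3 = 0
  (v - 5) = -12 / 3 = -4
  v = 5 + (-4) = 1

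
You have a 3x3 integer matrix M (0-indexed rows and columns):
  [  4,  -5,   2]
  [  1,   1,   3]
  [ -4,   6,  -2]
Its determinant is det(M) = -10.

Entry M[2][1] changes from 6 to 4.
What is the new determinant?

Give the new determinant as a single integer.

det is linear in row 2: changing M[2][1] by delta changes det by delta * cofactor(2,1).
Cofactor C_21 = (-1)^(2+1) * minor(2,1) = -10
Entry delta = 4 - 6 = -2
Det delta = -2 * -10 = 20
New det = -10 + 20 = 10

Answer: 10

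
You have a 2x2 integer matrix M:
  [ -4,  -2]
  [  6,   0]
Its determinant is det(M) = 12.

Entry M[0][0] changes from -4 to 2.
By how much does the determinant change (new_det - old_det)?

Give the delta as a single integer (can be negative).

Answer: 0

Derivation:
Cofactor C_00 = 0
Entry delta = 2 - -4 = 6
Det delta = entry_delta * cofactor = 6 * 0 = 0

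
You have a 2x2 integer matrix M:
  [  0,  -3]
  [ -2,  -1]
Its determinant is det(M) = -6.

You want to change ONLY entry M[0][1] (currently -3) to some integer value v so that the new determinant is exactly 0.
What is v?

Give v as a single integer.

det is linear in entry M[0][1]: det = old_det + (v - -3) * C_01
Cofactor C_01 = 2
Want det = 0: -6 + (v - -3) * 2 = 0
  (v - -3) = 6 / 2 = 3
  v = -3 + (3) = 0

Answer: 0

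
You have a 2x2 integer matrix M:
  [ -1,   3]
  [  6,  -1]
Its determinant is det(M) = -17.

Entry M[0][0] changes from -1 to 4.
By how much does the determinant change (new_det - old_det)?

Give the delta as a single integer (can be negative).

Answer: -5

Derivation:
Cofactor C_00 = -1
Entry delta = 4 - -1 = 5
Det delta = entry_delta * cofactor = 5 * -1 = -5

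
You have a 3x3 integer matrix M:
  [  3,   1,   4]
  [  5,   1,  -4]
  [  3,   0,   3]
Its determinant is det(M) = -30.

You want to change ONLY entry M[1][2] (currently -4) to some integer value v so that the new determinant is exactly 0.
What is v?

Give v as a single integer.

Answer: 6

Derivation:
det is linear in entry M[1][2]: det = old_det + (v - -4) * C_12
Cofactor C_12 = 3
Want det = 0: -30 + (v - -4) * 3 = 0
  (v - -4) = 30 / 3 = 10
  v = -4 + (10) = 6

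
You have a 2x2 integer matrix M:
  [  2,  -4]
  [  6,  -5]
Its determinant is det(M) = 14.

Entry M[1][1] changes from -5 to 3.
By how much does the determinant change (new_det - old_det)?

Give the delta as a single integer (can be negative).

Answer: 16

Derivation:
Cofactor C_11 = 2
Entry delta = 3 - -5 = 8
Det delta = entry_delta * cofactor = 8 * 2 = 16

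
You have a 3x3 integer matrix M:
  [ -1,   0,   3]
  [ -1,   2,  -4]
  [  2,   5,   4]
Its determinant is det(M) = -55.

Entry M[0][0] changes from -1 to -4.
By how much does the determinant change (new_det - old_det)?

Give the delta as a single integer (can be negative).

Answer: -84

Derivation:
Cofactor C_00 = 28
Entry delta = -4 - -1 = -3
Det delta = entry_delta * cofactor = -3 * 28 = -84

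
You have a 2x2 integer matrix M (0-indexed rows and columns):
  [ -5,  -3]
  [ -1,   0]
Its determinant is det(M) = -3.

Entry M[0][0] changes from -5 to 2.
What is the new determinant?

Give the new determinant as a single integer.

det is linear in row 0: changing M[0][0] by delta changes det by delta * cofactor(0,0).
Cofactor C_00 = (-1)^(0+0) * minor(0,0) = 0
Entry delta = 2 - -5 = 7
Det delta = 7 * 0 = 0
New det = -3 + 0 = -3

Answer: -3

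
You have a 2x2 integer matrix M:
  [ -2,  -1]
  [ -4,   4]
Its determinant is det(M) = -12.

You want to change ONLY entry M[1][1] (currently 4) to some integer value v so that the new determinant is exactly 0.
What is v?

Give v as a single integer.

det is linear in entry M[1][1]: det = old_det + (v - 4) * C_11
Cofactor C_11 = -2
Want det = 0: -12 + (v - 4) * -2 = 0
  (v - 4) = 12 / -2 = -6
  v = 4 + (-6) = -2

Answer: -2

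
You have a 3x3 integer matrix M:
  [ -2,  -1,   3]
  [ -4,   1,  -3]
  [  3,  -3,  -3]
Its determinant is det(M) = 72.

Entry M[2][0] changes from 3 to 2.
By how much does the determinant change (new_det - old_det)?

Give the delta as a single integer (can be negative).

Answer: 0

Derivation:
Cofactor C_20 = 0
Entry delta = 2 - 3 = -1
Det delta = entry_delta * cofactor = -1 * 0 = 0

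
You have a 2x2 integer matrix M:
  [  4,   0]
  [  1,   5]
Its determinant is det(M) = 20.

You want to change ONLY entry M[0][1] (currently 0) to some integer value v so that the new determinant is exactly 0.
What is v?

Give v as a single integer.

det is linear in entry M[0][1]: det = old_det + (v - 0) * C_01
Cofactor C_01 = -1
Want det = 0: 20 + (v - 0) * -1 = 0
  (v - 0) = -20 / -1 = 20
  v = 0 + (20) = 20

Answer: 20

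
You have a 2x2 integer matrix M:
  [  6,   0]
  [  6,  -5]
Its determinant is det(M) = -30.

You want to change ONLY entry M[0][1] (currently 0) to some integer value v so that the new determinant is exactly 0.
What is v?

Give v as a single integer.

det is linear in entry M[0][1]: det = old_det + (v - 0) * C_01
Cofactor C_01 = -6
Want det = 0: -30 + (v - 0) * -6 = 0
  (v - 0) = 30 / -6 = -5
  v = 0 + (-5) = -5

Answer: -5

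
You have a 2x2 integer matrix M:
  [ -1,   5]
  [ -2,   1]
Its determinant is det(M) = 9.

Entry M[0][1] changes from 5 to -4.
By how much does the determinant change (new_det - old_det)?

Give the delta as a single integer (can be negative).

Answer: -18

Derivation:
Cofactor C_01 = 2
Entry delta = -4 - 5 = -9
Det delta = entry_delta * cofactor = -9 * 2 = -18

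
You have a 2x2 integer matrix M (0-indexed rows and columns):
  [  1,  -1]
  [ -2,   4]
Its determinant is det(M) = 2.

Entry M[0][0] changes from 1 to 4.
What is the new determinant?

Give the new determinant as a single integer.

det is linear in row 0: changing M[0][0] by delta changes det by delta * cofactor(0,0).
Cofactor C_00 = (-1)^(0+0) * minor(0,0) = 4
Entry delta = 4 - 1 = 3
Det delta = 3 * 4 = 12
New det = 2 + 12 = 14

Answer: 14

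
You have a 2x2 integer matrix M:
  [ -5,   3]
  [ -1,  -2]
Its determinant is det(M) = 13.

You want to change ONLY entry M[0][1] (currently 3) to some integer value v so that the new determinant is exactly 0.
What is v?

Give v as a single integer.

Answer: -10

Derivation:
det is linear in entry M[0][1]: det = old_det + (v - 3) * C_01
Cofactor C_01 = 1
Want det = 0: 13 + (v - 3) * 1 = 0
  (v - 3) = -13 / 1 = -13
  v = 3 + (-13) = -10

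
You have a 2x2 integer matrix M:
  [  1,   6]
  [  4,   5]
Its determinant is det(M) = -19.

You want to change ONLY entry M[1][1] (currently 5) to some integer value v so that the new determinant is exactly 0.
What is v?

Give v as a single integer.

det is linear in entry M[1][1]: det = old_det + (v - 5) * C_11
Cofactor C_11 = 1
Want det = 0: -19 + (v - 5) * 1 = 0
  (v - 5) = 19 / 1 = 19
  v = 5 + (19) = 24

Answer: 24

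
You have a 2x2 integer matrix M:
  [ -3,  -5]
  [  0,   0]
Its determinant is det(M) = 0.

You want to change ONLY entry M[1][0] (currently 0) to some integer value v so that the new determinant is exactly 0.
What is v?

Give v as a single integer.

det is linear in entry M[1][0]: det = old_det + (v - 0) * C_10
Cofactor C_10 = 5
Want det = 0: 0 + (v - 0) * 5 = 0
  (v - 0) = 0 / 5 = 0
  v = 0 + (0) = 0

Answer: 0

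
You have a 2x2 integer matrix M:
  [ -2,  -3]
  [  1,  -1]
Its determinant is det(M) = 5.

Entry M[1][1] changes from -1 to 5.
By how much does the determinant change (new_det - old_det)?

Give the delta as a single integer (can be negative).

Cofactor C_11 = -2
Entry delta = 5 - -1 = 6
Det delta = entry_delta * cofactor = 6 * -2 = -12

Answer: -12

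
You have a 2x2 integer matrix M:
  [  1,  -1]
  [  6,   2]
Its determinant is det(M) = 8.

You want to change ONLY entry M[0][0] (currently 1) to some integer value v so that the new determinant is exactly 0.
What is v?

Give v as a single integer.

Answer: -3

Derivation:
det is linear in entry M[0][0]: det = old_det + (v - 1) * C_00
Cofactor C_00 = 2
Want det = 0: 8 + (v - 1) * 2 = 0
  (v - 1) = -8 / 2 = -4
  v = 1 + (-4) = -3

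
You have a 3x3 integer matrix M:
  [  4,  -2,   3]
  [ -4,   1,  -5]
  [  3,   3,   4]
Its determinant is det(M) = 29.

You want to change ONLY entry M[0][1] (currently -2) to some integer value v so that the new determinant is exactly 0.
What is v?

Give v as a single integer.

Answer: -31

Derivation:
det is linear in entry M[0][1]: det = old_det + (v - -2) * C_01
Cofactor C_01 = 1
Want det = 0: 29 + (v - -2) * 1 = 0
  (v - -2) = -29 / 1 = -29
  v = -2 + (-29) = -31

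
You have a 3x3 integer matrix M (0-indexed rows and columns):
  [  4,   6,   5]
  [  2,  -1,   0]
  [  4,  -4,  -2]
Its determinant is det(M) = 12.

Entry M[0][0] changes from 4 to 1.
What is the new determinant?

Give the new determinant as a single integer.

Answer: 6

Derivation:
det is linear in row 0: changing M[0][0] by delta changes det by delta * cofactor(0,0).
Cofactor C_00 = (-1)^(0+0) * minor(0,0) = 2
Entry delta = 1 - 4 = -3
Det delta = -3 * 2 = -6
New det = 12 + -6 = 6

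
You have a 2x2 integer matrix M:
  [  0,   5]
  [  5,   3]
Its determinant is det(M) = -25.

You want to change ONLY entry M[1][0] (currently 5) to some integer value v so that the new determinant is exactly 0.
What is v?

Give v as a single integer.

det is linear in entry M[1][0]: det = old_det + (v - 5) * C_10
Cofactor C_10 = -5
Want det = 0: -25 + (v - 5) * -5 = 0
  (v - 5) = 25 / -5 = -5
  v = 5 + (-5) = 0

Answer: 0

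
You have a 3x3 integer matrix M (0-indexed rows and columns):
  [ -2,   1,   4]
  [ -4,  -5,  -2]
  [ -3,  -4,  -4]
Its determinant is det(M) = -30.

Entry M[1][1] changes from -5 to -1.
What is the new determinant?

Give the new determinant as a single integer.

Answer: 50

Derivation:
det is linear in row 1: changing M[1][1] by delta changes det by delta * cofactor(1,1).
Cofactor C_11 = (-1)^(1+1) * minor(1,1) = 20
Entry delta = -1 - -5 = 4
Det delta = 4 * 20 = 80
New det = -30 + 80 = 50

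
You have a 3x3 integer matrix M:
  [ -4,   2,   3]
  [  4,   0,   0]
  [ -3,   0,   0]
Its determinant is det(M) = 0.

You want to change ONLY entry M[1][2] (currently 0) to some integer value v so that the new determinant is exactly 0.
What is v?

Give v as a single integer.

Answer: 0

Derivation:
det is linear in entry M[1][2]: det = old_det + (v - 0) * C_12
Cofactor C_12 = -6
Want det = 0: 0 + (v - 0) * -6 = 0
  (v - 0) = 0 / -6 = 0
  v = 0 + (0) = 0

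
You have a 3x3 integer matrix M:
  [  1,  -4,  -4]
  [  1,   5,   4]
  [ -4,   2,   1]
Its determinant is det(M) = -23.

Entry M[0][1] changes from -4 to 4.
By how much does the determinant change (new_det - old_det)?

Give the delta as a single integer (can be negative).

Answer: -136

Derivation:
Cofactor C_01 = -17
Entry delta = 4 - -4 = 8
Det delta = entry_delta * cofactor = 8 * -17 = -136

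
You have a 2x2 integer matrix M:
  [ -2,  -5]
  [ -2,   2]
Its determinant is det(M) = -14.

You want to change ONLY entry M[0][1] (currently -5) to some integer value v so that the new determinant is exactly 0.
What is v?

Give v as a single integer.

Answer: 2

Derivation:
det is linear in entry M[0][1]: det = old_det + (v - -5) * C_01
Cofactor C_01 = 2
Want det = 0: -14 + (v - -5) * 2 = 0
  (v - -5) = 14 / 2 = 7
  v = -5 + (7) = 2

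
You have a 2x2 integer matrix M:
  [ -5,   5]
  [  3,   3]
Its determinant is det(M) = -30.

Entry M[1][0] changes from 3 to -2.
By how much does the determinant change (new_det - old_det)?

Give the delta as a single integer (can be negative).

Cofactor C_10 = -5
Entry delta = -2 - 3 = -5
Det delta = entry_delta * cofactor = -5 * -5 = 25

Answer: 25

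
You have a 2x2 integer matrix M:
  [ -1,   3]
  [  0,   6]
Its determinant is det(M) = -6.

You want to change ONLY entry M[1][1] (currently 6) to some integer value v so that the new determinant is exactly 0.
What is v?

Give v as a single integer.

det is linear in entry M[1][1]: det = old_det + (v - 6) * C_11
Cofactor C_11 = -1
Want det = 0: -6 + (v - 6) * -1 = 0
  (v - 6) = 6 / -1 = -6
  v = 6 + (-6) = 0

Answer: 0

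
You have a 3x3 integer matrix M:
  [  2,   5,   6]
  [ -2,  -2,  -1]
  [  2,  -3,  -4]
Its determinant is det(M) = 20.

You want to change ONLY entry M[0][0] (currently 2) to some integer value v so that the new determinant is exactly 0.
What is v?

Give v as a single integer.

Answer: -2

Derivation:
det is linear in entry M[0][0]: det = old_det + (v - 2) * C_00
Cofactor C_00 = 5
Want det = 0: 20 + (v - 2) * 5 = 0
  (v - 2) = -20 / 5 = -4
  v = 2 + (-4) = -2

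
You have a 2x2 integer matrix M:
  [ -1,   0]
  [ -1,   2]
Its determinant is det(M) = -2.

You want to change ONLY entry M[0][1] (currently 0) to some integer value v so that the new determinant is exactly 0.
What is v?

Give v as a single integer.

Answer: 2

Derivation:
det is linear in entry M[0][1]: det = old_det + (v - 0) * C_01
Cofactor C_01 = 1
Want det = 0: -2 + (v - 0) * 1 = 0
  (v - 0) = 2 / 1 = 2
  v = 0 + (2) = 2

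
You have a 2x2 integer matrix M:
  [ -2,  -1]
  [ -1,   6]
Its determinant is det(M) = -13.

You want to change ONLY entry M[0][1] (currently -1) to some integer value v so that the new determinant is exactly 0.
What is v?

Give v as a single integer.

det is linear in entry M[0][1]: det = old_det + (v - -1) * C_01
Cofactor C_01 = 1
Want det = 0: -13 + (v - -1) * 1 = 0
  (v - -1) = 13 / 1 = 13
  v = -1 + (13) = 12

Answer: 12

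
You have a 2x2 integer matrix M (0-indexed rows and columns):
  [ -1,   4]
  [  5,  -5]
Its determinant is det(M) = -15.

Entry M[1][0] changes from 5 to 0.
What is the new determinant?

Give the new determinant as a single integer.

Answer: 5

Derivation:
det is linear in row 1: changing M[1][0] by delta changes det by delta * cofactor(1,0).
Cofactor C_10 = (-1)^(1+0) * minor(1,0) = -4
Entry delta = 0 - 5 = -5
Det delta = -5 * -4 = 20
New det = -15 + 20 = 5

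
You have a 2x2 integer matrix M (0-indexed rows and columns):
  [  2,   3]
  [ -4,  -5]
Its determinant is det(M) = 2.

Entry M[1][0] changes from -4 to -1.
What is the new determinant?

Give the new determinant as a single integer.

det is linear in row 1: changing M[1][0] by delta changes det by delta * cofactor(1,0).
Cofactor C_10 = (-1)^(1+0) * minor(1,0) = -3
Entry delta = -1 - -4 = 3
Det delta = 3 * -3 = -9
New det = 2 + -9 = -7

Answer: -7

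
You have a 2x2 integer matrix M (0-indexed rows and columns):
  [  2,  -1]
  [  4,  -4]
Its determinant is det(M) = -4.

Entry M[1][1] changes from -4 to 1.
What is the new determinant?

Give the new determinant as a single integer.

det is linear in row 1: changing M[1][1] by delta changes det by delta * cofactor(1,1).
Cofactor C_11 = (-1)^(1+1) * minor(1,1) = 2
Entry delta = 1 - -4 = 5
Det delta = 5 * 2 = 10
New det = -4 + 10 = 6

Answer: 6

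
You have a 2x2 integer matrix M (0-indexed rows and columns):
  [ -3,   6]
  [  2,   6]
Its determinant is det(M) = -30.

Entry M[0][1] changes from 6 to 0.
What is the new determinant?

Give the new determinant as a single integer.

det is linear in row 0: changing M[0][1] by delta changes det by delta * cofactor(0,1).
Cofactor C_01 = (-1)^(0+1) * minor(0,1) = -2
Entry delta = 0 - 6 = -6
Det delta = -6 * -2 = 12
New det = -30 + 12 = -18

Answer: -18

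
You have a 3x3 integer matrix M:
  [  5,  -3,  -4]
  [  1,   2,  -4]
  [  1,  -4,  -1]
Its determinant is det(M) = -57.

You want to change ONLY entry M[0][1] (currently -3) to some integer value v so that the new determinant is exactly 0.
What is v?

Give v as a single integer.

Answer: -22

Derivation:
det is linear in entry M[0][1]: det = old_det + (v - -3) * C_01
Cofactor C_01 = -3
Want det = 0: -57 + (v - -3) * -3 = 0
  (v - -3) = 57 / -3 = -19
  v = -3 + (-19) = -22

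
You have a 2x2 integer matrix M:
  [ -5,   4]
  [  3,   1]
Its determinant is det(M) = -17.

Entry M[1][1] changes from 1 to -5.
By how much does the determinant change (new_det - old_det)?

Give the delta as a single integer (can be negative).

Answer: 30

Derivation:
Cofactor C_11 = -5
Entry delta = -5 - 1 = -6
Det delta = entry_delta * cofactor = -6 * -5 = 30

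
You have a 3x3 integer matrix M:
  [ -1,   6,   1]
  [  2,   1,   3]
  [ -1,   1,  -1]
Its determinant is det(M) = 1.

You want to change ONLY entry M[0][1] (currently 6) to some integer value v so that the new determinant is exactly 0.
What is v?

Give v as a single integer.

Answer: 7

Derivation:
det is linear in entry M[0][1]: det = old_det + (v - 6) * C_01
Cofactor C_01 = -1
Want det = 0: 1 + (v - 6) * -1 = 0
  (v - 6) = -1 / -1 = 1
  v = 6 + (1) = 7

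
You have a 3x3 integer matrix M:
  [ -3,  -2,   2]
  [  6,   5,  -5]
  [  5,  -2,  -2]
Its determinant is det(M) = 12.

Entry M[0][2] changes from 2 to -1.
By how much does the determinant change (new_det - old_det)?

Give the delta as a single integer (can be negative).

Cofactor C_02 = -37
Entry delta = -1 - 2 = -3
Det delta = entry_delta * cofactor = -3 * -37 = 111

Answer: 111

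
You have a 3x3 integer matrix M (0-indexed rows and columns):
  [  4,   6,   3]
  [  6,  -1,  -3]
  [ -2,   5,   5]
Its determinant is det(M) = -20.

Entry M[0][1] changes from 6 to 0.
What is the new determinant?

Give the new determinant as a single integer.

det is linear in row 0: changing M[0][1] by delta changes det by delta * cofactor(0,1).
Cofactor C_01 = (-1)^(0+1) * minor(0,1) = -24
Entry delta = 0 - 6 = -6
Det delta = -6 * -24 = 144
New det = -20 + 144 = 124

Answer: 124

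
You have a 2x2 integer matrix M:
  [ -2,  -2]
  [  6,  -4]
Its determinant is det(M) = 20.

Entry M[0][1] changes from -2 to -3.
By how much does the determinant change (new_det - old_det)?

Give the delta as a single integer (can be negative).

Cofactor C_01 = -6
Entry delta = -3 - -2 = -1
Det delta = entry_delta * cofactor = -1 * -6 = 6

Answer: 6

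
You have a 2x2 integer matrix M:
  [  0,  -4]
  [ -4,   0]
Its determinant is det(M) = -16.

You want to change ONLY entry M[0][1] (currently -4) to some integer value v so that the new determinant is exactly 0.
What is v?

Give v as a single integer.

Answer: 0

Derivation:
det is linear in entry M[0][1]: det = old_det + (v - -4) * C_01
Cofactor C_01 = 4
Want det = 0: -16 + (v - -4) * 4 = 0
  (v - -4) = 16 / 4 = 4
  v = -4 + (4) = 0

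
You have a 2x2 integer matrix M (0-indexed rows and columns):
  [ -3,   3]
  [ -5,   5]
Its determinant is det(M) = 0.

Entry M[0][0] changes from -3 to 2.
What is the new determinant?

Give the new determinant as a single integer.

Answer: 25

Derivation:
det is linear in row 0: changing M[0][0] by delta changes det by delta * cofactor(0,0).
Cofactor C_00 = (-1)^(0+0) * minor(0,0) = 5
Entry delta = 2 - -3 = 5
Det delta = 5 * 5 = 25
New det = 0 + 25 = 25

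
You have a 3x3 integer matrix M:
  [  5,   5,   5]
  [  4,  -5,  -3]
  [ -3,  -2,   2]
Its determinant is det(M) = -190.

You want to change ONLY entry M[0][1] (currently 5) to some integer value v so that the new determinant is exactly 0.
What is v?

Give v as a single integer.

det is linear in entry M[0][1]: det = old_det + (v - 5) * C_01
Cofactor C_01 = 1
Want det = 0: -190 + (v - 5) * 1 = 0
  (v - 5) = 190 / 1 = 190
  v = 5 + (190) = 195

Answer: 195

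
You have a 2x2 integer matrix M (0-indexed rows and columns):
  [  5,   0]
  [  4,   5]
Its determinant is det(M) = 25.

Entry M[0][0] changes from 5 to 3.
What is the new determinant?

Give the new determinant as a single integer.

Answer: 15

Derivation:
det is linear in row 0: changing M[0][0] by delta changes det by delta * cofactor(0,0).
Cofactor C_00 = (-1)^(0+0) * minor(0,0) = 5
Entry delta = 3 - 5 = -2
Det delta = -2 * 5 = -10
New det = 25 + -10 = 15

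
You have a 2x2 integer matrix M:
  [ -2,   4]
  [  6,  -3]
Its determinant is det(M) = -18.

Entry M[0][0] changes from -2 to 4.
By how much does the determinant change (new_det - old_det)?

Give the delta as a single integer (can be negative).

Answer: -18

Derivation:
Cofactor C_00 = -3
Entry delta = 4 - -2 = 6
Det delta = entry_delta * cofactor = 6 * -3 = -18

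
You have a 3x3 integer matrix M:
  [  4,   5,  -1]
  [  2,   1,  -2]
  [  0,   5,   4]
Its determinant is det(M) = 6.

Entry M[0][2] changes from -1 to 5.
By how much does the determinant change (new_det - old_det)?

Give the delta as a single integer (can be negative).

Answer: 60

Derivation:
Cofactor C_02 = 10
Entry delta = 5 - -1 = 6
Det delta = entry_delta * cofactor = 6 * 10 = 60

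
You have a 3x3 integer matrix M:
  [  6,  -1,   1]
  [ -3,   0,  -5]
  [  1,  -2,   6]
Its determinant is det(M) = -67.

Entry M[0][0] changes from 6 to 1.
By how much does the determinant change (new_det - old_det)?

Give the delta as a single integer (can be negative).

Answer: 50

Derivation:
Cofactor C_00 = -10
Entry delta = 1 - 6 = -5
Det delta = entry_delta * cofactor = -5 * -10 = 50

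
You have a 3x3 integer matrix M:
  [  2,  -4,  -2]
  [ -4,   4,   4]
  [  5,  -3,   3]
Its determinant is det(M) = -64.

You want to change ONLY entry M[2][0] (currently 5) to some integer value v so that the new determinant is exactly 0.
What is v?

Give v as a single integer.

det is linear in entry M[2][0]: det = old_det + (v - 5) * C_20
Cofactor C_20 = -8
Want det = 0: -64 + (v - 5) * -8 = 0
  (v - 5) = 64 / -8 = -8
  v = 5 + (-8) = -3

Answer: -3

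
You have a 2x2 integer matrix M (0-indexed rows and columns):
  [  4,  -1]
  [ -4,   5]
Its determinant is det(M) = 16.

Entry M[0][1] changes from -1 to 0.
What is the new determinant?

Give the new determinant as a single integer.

det is linear in row 0: changing M[0][1] by delta changes det by delta * cofactor(0,1).
Cofactor C_01 = (-1)^(0+1) * minor(0,1) = 4
Entry delta = 0 - -1 = 1
Det delta = 1 * 4 = 4
New det = 16 + 4 = 20

Answer: 20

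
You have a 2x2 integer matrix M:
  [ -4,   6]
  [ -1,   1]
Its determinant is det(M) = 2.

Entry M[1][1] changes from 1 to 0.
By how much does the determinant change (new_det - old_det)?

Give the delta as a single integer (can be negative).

Cofactor C_11 = -4
Entry delta = 0 - 1 = -1
Det delta = entry_delta * cofactor = -1 * -4 = 4

Answer: 4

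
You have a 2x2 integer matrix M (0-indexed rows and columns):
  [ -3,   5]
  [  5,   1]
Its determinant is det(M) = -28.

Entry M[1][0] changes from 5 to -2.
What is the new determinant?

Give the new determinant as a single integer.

det is linear in row 1: changing M[1][0] by delta changes det by delta * cofactor(1,0).
Cofactor C_10 = (-1)^(1+0) * minor(1,0) = -5
Entry delta = -2 - 5 = -7
Det delta = -7 * -5 = 35
New det = -28 + 35 = 7

Answer: 7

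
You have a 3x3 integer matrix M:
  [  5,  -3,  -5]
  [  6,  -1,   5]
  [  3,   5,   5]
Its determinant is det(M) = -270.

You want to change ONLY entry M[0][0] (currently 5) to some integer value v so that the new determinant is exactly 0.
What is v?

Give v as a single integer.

Answer: -4

Derivation:
det is linear in entry M[0][0]: det = old_det + (v - 5) * C_00
Cofactor C_00 = -30
Want det = 0: -270 + (v - 5) * -30 = 0
  (v - 5) = 270 / -30 = -9
  v = 5 + (-9) = -4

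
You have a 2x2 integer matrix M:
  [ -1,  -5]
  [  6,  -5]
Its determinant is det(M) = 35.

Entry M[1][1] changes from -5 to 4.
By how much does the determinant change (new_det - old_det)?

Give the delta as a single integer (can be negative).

Answer: -9

Derivation:
Cofactor C_11 = -1
Entry delta = 4 - -5 = 9
Det delta = entry_delta * cofactor = 9 * -1 = -9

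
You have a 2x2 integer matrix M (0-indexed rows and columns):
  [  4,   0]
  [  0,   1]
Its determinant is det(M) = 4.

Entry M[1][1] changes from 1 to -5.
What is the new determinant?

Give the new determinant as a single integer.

det is linear in row 1: changing M[1][1] by delta changes det by delta * cofactor(1,1).
Cofactor C_11 = (-1)^(1+1) * minor(1,1) = 4
Entry delta = -5 - 1 = -6
Det delta = -6 * 4 = -24
New det = 4 + -24 = -20

Answer: -20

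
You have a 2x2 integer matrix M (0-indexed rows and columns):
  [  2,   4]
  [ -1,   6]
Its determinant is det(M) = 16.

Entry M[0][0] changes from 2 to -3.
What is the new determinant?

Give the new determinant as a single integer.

det is linear in row 0: changing M[0][0] by delta changes det by delta * cofactor(0,0).
Cofactor C_00 = (-1)^(0+0) * minor(0,0) = 6
Entry delta = -3 - 2 = -5
Det delta = -5 * 6 = -30
New det = 16 + -30 = -14

Answer: -14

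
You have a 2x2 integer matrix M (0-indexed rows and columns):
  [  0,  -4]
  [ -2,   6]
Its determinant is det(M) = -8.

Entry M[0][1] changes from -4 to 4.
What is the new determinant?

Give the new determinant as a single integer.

det is linear in row 0: changing M[0][1] by delta changes det by delta * cofactor(0,1).
Cofactor C_01 = (-1)^(0+1) * minor(0,1) = 2
Entry delta = 4 - -4 = 8
Det delta = 8 * 2 = 16
New det = -8 + 16 = 8

Answer: 8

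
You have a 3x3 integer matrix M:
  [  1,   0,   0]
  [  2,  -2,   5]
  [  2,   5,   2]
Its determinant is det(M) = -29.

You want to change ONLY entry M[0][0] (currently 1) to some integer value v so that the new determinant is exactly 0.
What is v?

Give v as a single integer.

Answer: 0

Derivation:
det is linear in entry M[0][0]: det = old_det + (v - 1) * C_00
Cofactor C_00 = -29
Want det = 0: -29 + (v - 1) * -29 = 0
  (v - 1) = 29 / -29 = -1
  v = 1 + (-1) = 0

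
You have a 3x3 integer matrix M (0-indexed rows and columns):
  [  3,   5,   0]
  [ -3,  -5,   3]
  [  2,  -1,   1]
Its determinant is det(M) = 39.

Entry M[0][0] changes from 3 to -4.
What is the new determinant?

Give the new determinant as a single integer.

Answer: 53

Derivation:
det is linear in row 0: changing M[0][0] by delta changes det by delta * cofactor(0,0).
Cofactor C_00 = (-1)^(0+0) * minor(0,0) = -2
Entry delta = -4 - 3 = -7
Det delta = -7 * -2 = 14
New det = 39 + 14 = 53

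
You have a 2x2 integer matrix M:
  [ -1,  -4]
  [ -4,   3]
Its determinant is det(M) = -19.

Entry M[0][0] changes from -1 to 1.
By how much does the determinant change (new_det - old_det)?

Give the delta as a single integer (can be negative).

Answer: 6

Derivation:
Cofactor C_00 = 3
Entry delta = 1 - -1 = 2
Det delta = entry_delta * cofactor = 2 * 3 = 6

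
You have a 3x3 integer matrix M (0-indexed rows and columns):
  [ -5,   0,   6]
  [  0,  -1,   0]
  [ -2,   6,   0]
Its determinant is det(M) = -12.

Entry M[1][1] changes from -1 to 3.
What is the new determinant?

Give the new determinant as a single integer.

det is linear in row 1: changing M[1][1] by delta changes det by delta * cofactor(1,1).
Cofactor C_11 = (-1)^(1+1) * minor(1,1) = 12
Entry delta = 3 - -1 = 4
Det delta = 4 * 12 = 48
New det = -12 + 48 = 36

Answer: 36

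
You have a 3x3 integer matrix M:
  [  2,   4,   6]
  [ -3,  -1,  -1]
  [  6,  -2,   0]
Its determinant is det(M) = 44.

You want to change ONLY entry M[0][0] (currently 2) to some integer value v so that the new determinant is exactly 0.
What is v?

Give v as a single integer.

Answer: 24

Derivation:
det is linear in entry M[0][0]: det = old_det + (v - 2) * C_00
Cofactor C_00 = -2
Want det = 0: 44 + (v - 2) * -2 = 0
  (v - 2) = -44 / -2 = 22
  v = 2 + (22) = 24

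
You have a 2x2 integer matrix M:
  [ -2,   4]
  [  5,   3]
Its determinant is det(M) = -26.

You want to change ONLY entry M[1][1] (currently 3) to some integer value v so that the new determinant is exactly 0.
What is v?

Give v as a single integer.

Answer: -10

Derivation:
det is linear in entry M[1][1]: det = old_det + (v - 3) * C_11
Cofactor C_11 = -2
Want det = 0: -26 + (v - 3) * -2 = 0
  (v - 3) = 26 / -2 = -13
  v = 3 + (-13) = -10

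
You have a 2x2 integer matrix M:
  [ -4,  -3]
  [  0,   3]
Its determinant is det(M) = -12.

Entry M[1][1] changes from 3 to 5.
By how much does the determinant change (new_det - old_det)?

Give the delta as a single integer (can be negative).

Cofactor C_11 = -4
Entry delta = 5 - 3 = 2
Det delta = entry_delta * cofactor = 2 * -4 = -8

Answer: -8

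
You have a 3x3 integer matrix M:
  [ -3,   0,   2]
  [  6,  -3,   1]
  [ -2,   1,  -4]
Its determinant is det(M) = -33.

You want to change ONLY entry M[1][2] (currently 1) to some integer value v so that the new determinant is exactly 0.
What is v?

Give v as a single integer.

Answer: 12

Derivation:
det is linear in entry M[1][2]: det = old_det + (v - 1) * C_12
Cofactor C_12 = 3
Want det = 0: -33 + (v - 1) * 3 = 0
  (v - 1) = 33 / 3 = 11
  v = 1 + (11) = 12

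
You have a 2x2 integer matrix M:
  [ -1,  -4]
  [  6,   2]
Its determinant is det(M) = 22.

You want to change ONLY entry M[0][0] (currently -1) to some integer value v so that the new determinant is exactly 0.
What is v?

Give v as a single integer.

det is linear in entry M[0][0]: det = old_det + (v - -1) * C_00
Cofactor C_00 = 2
Want det = 0: 22 + (v - -1) * 2 = 0
  (v - -1) = -22 / 2 = -11
  v = -1 + (-11) = -12

Answer: -12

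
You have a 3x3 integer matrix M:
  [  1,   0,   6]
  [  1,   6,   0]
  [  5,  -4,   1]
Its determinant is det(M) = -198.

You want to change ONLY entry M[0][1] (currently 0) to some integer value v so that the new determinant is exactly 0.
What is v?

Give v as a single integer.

Answer: -198

Derivation:
det is linear in entry M[0][1]: det = old_det + (v - 0) * C_01
Cofactor C_01 = -1
Want det = 0: -198 + (v - 0) * -1 = 0
  (v - 0) = 198 / -1 = -198
  v = 0 + (-198) = -198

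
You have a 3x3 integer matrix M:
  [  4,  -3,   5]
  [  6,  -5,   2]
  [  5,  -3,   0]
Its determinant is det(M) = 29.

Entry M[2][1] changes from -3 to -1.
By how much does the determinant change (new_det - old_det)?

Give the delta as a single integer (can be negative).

Answer: 44

Derivation:
Cofactor C_21 = 22
Entry delta = -1 - -3 = 2
Det delta = entry_delta * cofactor = 2 * 22 = 44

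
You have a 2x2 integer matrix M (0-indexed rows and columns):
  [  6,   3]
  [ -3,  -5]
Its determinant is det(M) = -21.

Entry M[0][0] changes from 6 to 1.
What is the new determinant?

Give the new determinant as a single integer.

Answer: 4

Derivation:
det is linear in row 0: changing M[0][0] by delta changes det by delta * cofactor(0,0).
Cofactor C_00 = (-1)^(0+0) * minor(0,0) = -5
Entry delta = 1 - 6 = -5
Det delta = -5 * -5 = 25
New det = -21 + 25 = 4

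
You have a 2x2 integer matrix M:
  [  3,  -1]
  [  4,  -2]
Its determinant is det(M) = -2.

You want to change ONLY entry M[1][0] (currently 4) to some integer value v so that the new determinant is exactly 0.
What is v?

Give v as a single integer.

Answer: 6

Derivation:
det is linear in entry M[1][0]: det = old_det + (v - 4) * C_10
Cofactor C_10 = 1
Want det = 0: -2 + (v - 4) * 1 = 0
  (v - 4) = 2 / 1 = 2
  v = 4 + (2) = 6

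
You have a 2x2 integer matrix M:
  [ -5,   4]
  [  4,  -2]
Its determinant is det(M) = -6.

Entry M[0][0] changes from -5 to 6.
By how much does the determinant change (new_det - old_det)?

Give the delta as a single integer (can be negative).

Answer: -22

Derivation:
Cofactor C_00 = -2
Entry delta = 6 - -5 = 11
Det delta = entry_delta * cofactor = 11 * -2 = -22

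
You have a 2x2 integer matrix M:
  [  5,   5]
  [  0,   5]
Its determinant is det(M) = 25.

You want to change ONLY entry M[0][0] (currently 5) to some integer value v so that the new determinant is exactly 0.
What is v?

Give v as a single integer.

det is linear in entry M[0][0]: det = old_det + (v - 5) * C_00
Cofactor C_00 = 5
Want det = 0: 25 + (v - 5) * 5 = 0
  (v - 5) = -25 / 5 = -5
  v = 5 + (-5) = 0

Answer: 0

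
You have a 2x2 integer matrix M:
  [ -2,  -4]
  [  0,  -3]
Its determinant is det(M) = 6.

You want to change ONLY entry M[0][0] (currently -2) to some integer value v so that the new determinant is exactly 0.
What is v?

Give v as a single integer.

Answer: 0

Derivation:
det is linear in entry M[0][0]: det = old_det + (v - -2) * C_00
Cofactor C_00 = -3
Want det = 0: 6 + (v - -2) * -3 = 0
  (v - -2) = -6 / -3 = 2
  v = -2 + (2) = 0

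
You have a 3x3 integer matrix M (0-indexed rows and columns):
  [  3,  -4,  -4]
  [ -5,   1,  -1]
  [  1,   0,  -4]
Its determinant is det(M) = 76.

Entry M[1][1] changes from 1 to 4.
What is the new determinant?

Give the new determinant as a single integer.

Answer: 52

Derivation:
det is linear in row 1: changing M[1][1] by delta changes det by delta * cofactor(1,1).
Cofactor C_11 = (-1)^(1+1) * minor(1,1) = -8
Entry delta = 4 - 1 = 3
Det delta = 3 * -8 = -24
New det = 76 + -24 = 52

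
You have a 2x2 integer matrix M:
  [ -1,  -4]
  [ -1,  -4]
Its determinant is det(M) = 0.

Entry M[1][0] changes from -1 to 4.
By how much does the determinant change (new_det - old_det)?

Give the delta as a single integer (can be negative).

Answer: 20

Derivation:
Cofactor C_10 = 4
Entry delta = 4 - -1 = 5
Det delta = entry_delta * cofactor = 5 * 4 = 20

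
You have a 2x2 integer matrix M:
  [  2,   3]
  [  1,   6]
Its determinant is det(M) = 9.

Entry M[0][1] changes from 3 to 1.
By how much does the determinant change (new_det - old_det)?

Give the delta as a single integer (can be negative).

Answer: 2

Derivation:
Cofactor C_01 = -1
Entry delta = 1 - 3 = -2
Det delta = entry_delta * cofactor = -2 * -1 = 2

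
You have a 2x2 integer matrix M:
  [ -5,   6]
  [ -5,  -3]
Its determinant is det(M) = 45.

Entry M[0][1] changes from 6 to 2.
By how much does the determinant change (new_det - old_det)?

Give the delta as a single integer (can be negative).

Cofactor C_01 = 5
Entry delta = 2 - 6 = -4
Det delta = entry_delta * cofactor = -4 * 5 = -20

Answer: -20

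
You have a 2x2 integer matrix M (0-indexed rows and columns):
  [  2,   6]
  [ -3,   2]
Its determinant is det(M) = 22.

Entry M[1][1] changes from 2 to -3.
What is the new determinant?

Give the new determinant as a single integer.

Answer: 12

Derivation:
det is linear in row 1: changing M[1][1] by delta changes det by delta * cofactor(1,1).
Cofactor C_11 = (-1)^(1+1) * minor(1,1) = 2
Entry delta = -3 - 2 = -5
Det delta = -5 * 2 = -10
New det = 22 + -10 = 12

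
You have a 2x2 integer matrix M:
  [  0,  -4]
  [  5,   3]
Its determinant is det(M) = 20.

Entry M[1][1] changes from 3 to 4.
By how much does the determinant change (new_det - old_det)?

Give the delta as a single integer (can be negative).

Answer: 0

Derivation:
Cofactor C_11 = 0
Entry delta = 4 - 3 = 1
Det delta = entry_delta * cofactor = 1 * 0 = 0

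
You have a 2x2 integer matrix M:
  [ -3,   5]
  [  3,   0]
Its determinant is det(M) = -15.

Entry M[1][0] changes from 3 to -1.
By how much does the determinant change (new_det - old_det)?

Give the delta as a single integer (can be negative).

Answer: 20

Derivation:
Cofactor C_10 = -5
Entry delta = -1 - 3 = -4
Det delta = entry_delta * cofactor = -4 * -5 = 20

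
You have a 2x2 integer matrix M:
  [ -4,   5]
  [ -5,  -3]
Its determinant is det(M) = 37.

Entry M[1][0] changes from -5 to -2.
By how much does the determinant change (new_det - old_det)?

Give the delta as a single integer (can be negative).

Answer: -15

Derivation:
Cofactor C_10 = -5
Entry delta = -2 - -5 = 3
Det delta = entry_delta * cofactor = 3 * -5 = -15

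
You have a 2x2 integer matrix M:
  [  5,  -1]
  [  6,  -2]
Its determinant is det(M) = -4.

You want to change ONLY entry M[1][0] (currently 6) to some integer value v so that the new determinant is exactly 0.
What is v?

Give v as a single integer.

det is linear in entry M[1][0]: det = old_det + (v - 6) * C_10
Cofactor C_10 = 1
Want det = 0: -4 + (v - 6) * 1 = 0
  (v - 6) = 4 / 1 = 4
  v = 6 + (4) = 10

Answer: 10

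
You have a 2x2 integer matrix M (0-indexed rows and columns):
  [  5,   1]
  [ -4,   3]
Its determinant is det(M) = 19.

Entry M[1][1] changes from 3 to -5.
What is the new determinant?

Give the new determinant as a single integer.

Answer: -21

Derivation:
det is linear in row 1: changing M[1][1] by delta changes det by delta * cofactor(1,1).
Cofactor C_11 = (-1)^(1+1) * minor(1,1) = 5
Entry delta = -5 - 3 = -8
Det delta = -8 * 5 = -40
New det = 19 + -40 = -21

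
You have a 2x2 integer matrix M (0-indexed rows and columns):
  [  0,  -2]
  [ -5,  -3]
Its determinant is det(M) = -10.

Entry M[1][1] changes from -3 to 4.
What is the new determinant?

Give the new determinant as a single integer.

Answer: -10

Derivation:
det is linear in row 1: changing M[1][1] by delta changes det by delta * cofactor(1,1).
Cofactor C_11 = (-1)^(1+1) * minor(1,1) = 0
Entry delta = 4 - -3 = 7
Det delta = 7 * 0 = 0
New det = -10 + 0 = -10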